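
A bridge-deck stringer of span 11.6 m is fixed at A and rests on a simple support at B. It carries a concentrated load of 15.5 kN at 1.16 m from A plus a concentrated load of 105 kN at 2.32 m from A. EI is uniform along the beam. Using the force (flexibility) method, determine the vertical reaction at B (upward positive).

Remove the prop at B; the released (primary) structure is a cantilever built in at A.
Free-end deflection of the primary structure under the applied loading (downward +):
  point load 15.5 at a = 1.16: Pa²(3L − a)/(6EI) = 116.9/EI
  point load 105 at a = 2.32: Pa²(3L − a)/(6EI) = 3059/EI
  δ_0 = 3176/EI
Tip deflection under a unit load at B: L³/(3EI) = 520.3/EI.
The prop prevents deflection at B: R_B = δ_0/δ_{BB} = 3176/520.3 = 6.105 kN.

R_B = 6.105 kN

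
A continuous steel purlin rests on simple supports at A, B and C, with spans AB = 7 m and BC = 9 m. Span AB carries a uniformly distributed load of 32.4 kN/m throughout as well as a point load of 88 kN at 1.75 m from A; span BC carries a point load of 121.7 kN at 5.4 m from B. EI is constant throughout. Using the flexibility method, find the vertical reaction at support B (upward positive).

R_B = 240.4 kN

Release continuity at B by inserting a hinge; the redundant is the internal moment M_B. The primary structure is two simply-supported spans AB and BC.
Discontinuity in slope at B on the released structure — sum the simple-span end rotations:
  span AB: UDL 32.4: wL³/(24EI) = 463.1/EI
  span AB: point load 88 at a = 1.75: Pab(L + a)/(6LEI) = 168.4/EI
  span BC: point load 121.7 at a = 5.4: Pab(L + b)/(6LEI) = 552/EI
  relative rotation θ_0 = (631.5 + 552)/EI = 1184/EI
A unit hogging moment at B produces rotation L₁/(3EI) + L₂/(3EI) = 5.333/EI.
Compatibility: M_B·(L₁+L₂)/(3EI) = θ_0, giving M_B = 221.9 kN·m (hogging).
Span AB, ΣM about A with M_B applied at B: R_B^{AB}·7 = 947.8 + 221.9, so R_B^{AB} = 167.1 kN and R_A = 314.8 − 167.1 = 147.7 kN.
Span BC, ΣM about C: R_B^{BC}·9 = 438.1 + 221.9, so R_B^{BC} = 73.34 kN and R_C = 121.7 − 73.34 = 48.36 kN.
R_B = 167.1 + 73.34 = 240.4 kN.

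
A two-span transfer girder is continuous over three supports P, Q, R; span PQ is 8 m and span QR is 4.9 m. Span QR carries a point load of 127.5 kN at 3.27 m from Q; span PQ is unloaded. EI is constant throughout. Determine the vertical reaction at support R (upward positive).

R_R = 77.92 kN

Release continuity at Q by inserting a hinge; the redundant is the internal moment M_Q. The primary structure is two simply-supported spans PQ and QR.
Discontinuity in slope at Q on the released structure — sum the simple-span end rotations:
  span QR: point load 127.5 at a = 3.27: Pab(L + b)/(6LEI) = 150.9/EI
  relative rotation θ_0 = (0 + 150.9)/EI = 150.9/EI
A unit hogging moment at Q produces rotation L₁/(3EI) + L₂/(3EI) = 4.3/EI.
Compatibility: M_Q·(L₁+L₂)/(3EI) = θ_0, giving M_Q = 35.1 kN·m (hogging).
Span QR, ΣM about R: R_Q^{QR}·4.9 = 207.8 + 35.1, so R_Q^{QR} = 49.58 kN and R_R = 127.5 − 49.58 = 77.92 kN.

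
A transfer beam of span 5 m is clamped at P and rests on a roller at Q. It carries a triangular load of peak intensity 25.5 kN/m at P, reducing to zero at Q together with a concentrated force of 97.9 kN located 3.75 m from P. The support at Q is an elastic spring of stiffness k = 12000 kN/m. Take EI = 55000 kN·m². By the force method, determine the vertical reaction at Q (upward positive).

Take the reaction at Q as the redundant and release it; the primary structure is a cantilever fixed at P.
Downward deflection at the released point Q due to the loads:
  triangular load, peak 25.5 at the fixed end: w₀L⁴/(30EI) = 531.2/EI
  point load 97.9 at a = 3.75: Pa²(3L − a)/(6EI) = 2581/EI
  δ_0 = 3113/EI
Tip deflection under a unit load at Q: L³/(3EI) = 41.67/EI.
With EI = 55000 kN·m²: δ_0 = 0.056593 m and δ_{QQ} = 0.000758 m/kN.
Compatibility — the spring shortens by R_Q/k under the reaction it provides: δ_0 − R_Q·δ_{QQ} = R_Q/k. With 1/k = 0.000083 m/kN, R_Q = δ_0 / (δ_{QQ} + 1/k) = 0.056593 / (0.000758 + 0.000083) = 67.3 kN.

R_Q = 67.3 kN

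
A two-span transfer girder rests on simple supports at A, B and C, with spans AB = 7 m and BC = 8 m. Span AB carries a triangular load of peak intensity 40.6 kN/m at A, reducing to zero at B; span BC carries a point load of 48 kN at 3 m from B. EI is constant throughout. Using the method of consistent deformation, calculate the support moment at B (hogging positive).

M_B = 93.16 kN·m

Insert a hinge at B; M_B is the redundant, and each span becomes simply supported.
End slopes at the hinge B, treating each span as simply supported:
  span AB: triangular load, peak 40.6: 7w₀L³/(360EI) = 270.8/EI
  span BC: point load 48 at a = 3: Pab(L + b)/(6LEI) = 195/EI
  relative rotation θ_0 = (270.8 + 195)/EI = 465.8/EI
A unit hogging moment at B produces rotation L₁/(3EI) + L₂/(3EI) = 5/EI.
Compatibility: M_B·(L₁+L₂)/(3EI) = θ_0, giving M_B = 93.16 kN·m (hogging).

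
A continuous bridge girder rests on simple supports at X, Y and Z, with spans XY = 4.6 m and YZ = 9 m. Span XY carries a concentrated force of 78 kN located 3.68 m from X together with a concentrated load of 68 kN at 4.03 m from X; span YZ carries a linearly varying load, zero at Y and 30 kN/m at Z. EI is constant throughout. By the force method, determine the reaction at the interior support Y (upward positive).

R_Y = 207.1 kN

Insert a hinge at Y; M_Y is the redundant, and each span becomes simply supported.
Rotations at Y on the released spans (each span's end-slope, ×1/EI):
  span XY: point load 78 at a = 3.68: Pab(L + a)/(6LEI) = 79.22/EI
  span XY: point load 68 at a = 4.03: Pab(L + a)/(6LEI) = 48.84/EI
  span YZ: triangular load, peak 30: 7w₀L³/(360EI) = 425.2/EI
  relative rotation θ_0 = (128.1 + 425.2)/EI = 553.3/EI
A unit hogging moment at Y produces rotation L₁/(3EI) + L₂/(3EI) = 4.533/EI.
Compatibility: M_Y·(L₁+L₂)/(3EI) = θ_0, giving M_Y = 122.1 kN·m (hogging).
Span XY, ΣM about X with M_Y applied at Y: R_Y^{XY}·4.6 = 561.1 + 122.1, so R_Y^{XY} = 148.5 kN and R_X = 146 − 148.5 = -2.508 kN.
Span YZ, ΣM about Z: R_Y^{YZ}·9 = 405 + 122.1, so R_Y^{YZ} = 58.56 kN and R_Z = 135 − 58.56 = 76.44 kN.
R_Y = 148.5 + 58.56 = 207.1 kN.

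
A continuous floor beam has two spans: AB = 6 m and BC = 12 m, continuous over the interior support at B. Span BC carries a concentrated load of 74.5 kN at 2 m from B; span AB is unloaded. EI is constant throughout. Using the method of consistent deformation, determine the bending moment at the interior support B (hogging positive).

M_B = 75.88 kN·m

Release continuity at B by inserting a hinge; the redundant is the internal moment M_B. The primary structure is two simply-supported spans AB and BC.
End slopes at the hinge B, treating each span as simply supported:
  span BC: point load 74.5 at a = 2: Pab(L + b)/(6LEI) = 455.3/EI
  relative rotation θ_0 = (0 + 455.3)/EI = 455.3/EI
A unit hogging moment at B produces rotation L₁/(3EI) + L₂/(3EI) = 6/EI.
Slope continuity at B: θ_0 = M_B·6/EI, so M_B = 455.3/6 = 75.88 kN·m (hogging).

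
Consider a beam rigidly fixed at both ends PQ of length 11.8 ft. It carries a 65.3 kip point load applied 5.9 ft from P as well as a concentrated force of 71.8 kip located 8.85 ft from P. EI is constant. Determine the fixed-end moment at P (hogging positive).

M_P = 136 kip·ft

Release both end moments; the primary structure is a simply-supported span PQ with redundants M_P and M_Q.
End rotations of the released simple span under the applied load (×1/EI):
  at P: point load 65.3 at a = 5.9: Pab(L + b)/(6LEI) = 568.3/EI
  at Q: point load 65.3 at a = 5.9: Pab(L + a)/(6LEI) = 568.3/EI
  at P: point load 71.8 at a = 8.85: Pab(L + b)/(6LEI) = 390.5/EI
  at Q: point load 71.8 at a = 8.85: Pab(L + a)/(6LEI) = 546.7/EI
  θ_P0 = 958.8/EI,  θ_Q0 = 1115/EI
Flexibility coefficients: a unit moment at one end gives L/(3EI) there and L/(6EI) at the far end, so f₁₁ = f₂₂ = 3.933/EI and f₁₂ = f₂₁ = 1.967/EI.
Compatibility — zero rotation at each built-in end:
  3.933 M_P + 1.967 M_Q = 958.8
  1.967 M_P + 3.933 M_Q = 1115
Solving the pair gives M_P = 136 kip·ft and M_Q = 215.5 kip·ft (hogging).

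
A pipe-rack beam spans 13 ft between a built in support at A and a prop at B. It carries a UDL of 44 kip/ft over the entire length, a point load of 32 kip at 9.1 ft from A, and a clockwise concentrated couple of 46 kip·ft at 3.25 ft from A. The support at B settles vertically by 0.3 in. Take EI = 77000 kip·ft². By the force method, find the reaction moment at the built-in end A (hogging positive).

Choose R_B as the redundant. The primary structure is the cantilever fixed at A.
Downward deflection at the released point B due to the loads:
  UDL 44: wL⁴/(8EI) = 157086/EI
  point load 32 at a = 9.1: Pa²(3L − a)/(6EI) = 13205/EI
  clockwise couple 46 at a = 3.25: M₀a(2L − a)/(2EI) = 1701/EI
  δ_0 = 171991/EI
Tip deflection under a unit load at B: L³/(3EI) = 732.3/EI.
With EI = 77000 kip·ft²: δ_0 = 2.2337 ft and δ_{BB} = 0.009511 ft/kip.
Compatibility — the beam at B must follow the support down by 0.025 ft: δ_0 − R_B·δ_{BB} = 0.025, so R_B = (2.2337 − 0.025)/0.009511 = 232.2 kip.
Moment equilibrium about A: M_A = Σ(load moments about A) − R_B·L = 4055 − 232.2×13 = 1036 kip·ft.

M_A = 1036 kip·ft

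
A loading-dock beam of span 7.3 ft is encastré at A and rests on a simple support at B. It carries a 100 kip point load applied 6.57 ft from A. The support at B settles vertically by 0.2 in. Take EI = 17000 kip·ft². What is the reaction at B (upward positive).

Remove the prop at B; the released (primary) structure is a cantilever built in at A.
Primary-structure tip deflection at B by superposition:
  point load 100 at a = 6.57: Pa²(3L − a)/(6EI) = 11029/EI
Tip deflection under a unit load at B: L³/(3EI) = 129.7/EI.
With EI = 17000 kip·ft²: δ_0 = 0.64874 ft and δ_{BB} = 0.007628 ft/kip.
Compatibility — the beam at B must follow the support down by 0.01667 ft: δ_0 − R_B·δ_{BB} = 0.01667, so R_B = (0.64874 − 0.01667)/0.007628 = 82.87 kip.

R_B = 82.87 kip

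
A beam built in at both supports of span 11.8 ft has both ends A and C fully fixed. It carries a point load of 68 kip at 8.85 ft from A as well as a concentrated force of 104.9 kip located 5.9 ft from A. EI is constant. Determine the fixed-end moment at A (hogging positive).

M_A = 192.3 kip·ft

Take the two fixed-end moments M_A, M_C as redundants; the released structure is the simple span AC.
End rotations of the released simple span under the applied load (×1/EI):
  at A: point load 68 at a = 8.85: Pab(L + b)/(6LEI) = 369.9/EI
  at C: point load 68 at a = 8.85: Pab(L + a)/(6LEI) = 517.8/EI
  at A: point load 104.9 at a = 5.9: Pab(L + b)/(6LEI) = 912.9/EI
  at C: point load 104.9 at a = 5.9: Pab(L + a)/(6LEI) = 912.9/EI
  θ_A0 = 1283/EI,  θ_C0 = 1431/EI
Flexibility coefficients: a unit moment at one end gives L/(3EI) there and L/(6EI) at the far end, so f₁₁ = f₂₂ = 3.933/EI and f₁₂ = f₂₁ = 1.967/EI.
Compatibility — zero rotation at each built-in end:
  3.933 M_A + 1.967 M_C = 1283
  1.967 M_A + 3.933 M_C = 1431
Solving the pair gives M_A = 192.3 kip·ft and M_C = 267.6 kip·ft (hogging).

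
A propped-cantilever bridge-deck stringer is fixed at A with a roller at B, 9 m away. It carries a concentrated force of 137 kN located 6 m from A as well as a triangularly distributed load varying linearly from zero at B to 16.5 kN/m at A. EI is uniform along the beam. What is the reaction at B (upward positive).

R_B = 85.89 kN

Choose R_B as the redundant. The primary structure is the cantilever fixed at A.
Downward deflection at the released point B due to the loads:
  point load 137 at a = 6: Pa²(3L − a)/(6EI) = 17262/EI
  triangular load, peak 16.5 at the fixed end: w₀L⁴/(30EI) = 3609/EI
  δ_0 = 20871/EI
Flexibility coefficient — unit upward force at B: δ_{BB} = L³/(3EI) = 243/EI.
The prop prevents deflection at B: R_B = δ_0/δ_{BB} = 20871/243 = 85.89 kN.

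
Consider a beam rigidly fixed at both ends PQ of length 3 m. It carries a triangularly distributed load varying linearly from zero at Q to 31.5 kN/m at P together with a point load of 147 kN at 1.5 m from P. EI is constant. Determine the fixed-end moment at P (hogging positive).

Take the two fixed-end moments M_P, M_Q as redundants; the released structure is the simple span PQ.
On the primary (simply-supported) span, the end slopes from the loading are:
  at P: triangular load, peak 31.5: w₀L³/(45EI) = 18.9/EI
  at Q: triangular load, peak 31.5: 7w₀L³/(360EI) = 16.54/EI
  at P: point load 147 at a = 1.5: Pab(L + b)/(6LEI) = 82.69/EI
  at Q: point load 147 at a = 1.5: Pab(L + a)/(6LEI) = 82.69/EI
  θ_P0 = 101.6/EI,  θ_Q0 = 99.22/EI
Flexibility coefficients: a unit moment at one end gives L/(3EI) there and L/(6EI) at the far end, so f₁₁ = f₂₂ = 1/EI and f₁₂ = f₂₁ = 0.5/EI.
Compatibility — zero rotation at each built-in end:
  1 M_P + 0.5 M_Q = 101.6
  0.5 M_P + 1 M_Q = 99.22
Solving the pair gives M_P = 69.3 kN·m and M_Q = 64.58 kN·m (hogging).

M_P = 69.3 kN·m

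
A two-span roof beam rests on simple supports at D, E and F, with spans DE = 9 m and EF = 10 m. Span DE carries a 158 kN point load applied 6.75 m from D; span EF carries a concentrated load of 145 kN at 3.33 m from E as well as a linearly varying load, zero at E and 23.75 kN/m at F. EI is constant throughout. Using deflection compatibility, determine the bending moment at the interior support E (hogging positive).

Insert a hinge at E; M_E is the redundant, and each span becomes simply supported.
Rotations at E on the released spans (each span's end-slope, ×1/EI):
  span DE: point load 158 at a = 6.75: Pab(L + a)/(6LEI) = 699.9/EI
  span EF: point load 145 at a = 3.33: Pab(L + b)/(6LEI) = 894.8/EI
  span EF: triangular load, peak 23.75: 7w₀L³/(360EI) = 461.8/EI
  relative rotation θ_0 = (699.9 + 1357)/EI = 2056/EI
A unit hogging moment at E produces rotation L₁/(3EI) + L₂/(3EI) = 6.333/EI.
Slope continuity at E: θ_0 = M_E·6.333/EI, so M_E = 2056/6.333 = 324.7 kN·m (hogging).

M_E = 324.7 kN·m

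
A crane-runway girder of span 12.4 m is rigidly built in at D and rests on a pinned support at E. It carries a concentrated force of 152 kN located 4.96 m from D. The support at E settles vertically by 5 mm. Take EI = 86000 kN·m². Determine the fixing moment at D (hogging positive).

M_D = 370.3 kN·m

Remove the prop at E; the released (primary) structure is a cantilever built in at D.
Downward deflection at the released point E due to the loads:
  point load 152 at a = 4.96: Pa²(3L − a)/(6EI) = 20093/EI
Tip deflection under a unit load at E: L³/(3EI) = 635.5/EI.
With EI = 86000 kN·m²: δ_0 = 0.23364 m and δ_{EE} = 0.00739 m/kN.
Compatibility — the beam at E must follow the support down by 0.005 m: δ_0 − R_E·δ_{EE} = 0.005, so R_E = (0.23364 − 0.005)/0.00739 = 30.94 kN.
Moment equilibrium about D: M_D = Σ(load moments about D) − R_E·L = 753.9 − 30.94×12.4 = 370.3 kN·m.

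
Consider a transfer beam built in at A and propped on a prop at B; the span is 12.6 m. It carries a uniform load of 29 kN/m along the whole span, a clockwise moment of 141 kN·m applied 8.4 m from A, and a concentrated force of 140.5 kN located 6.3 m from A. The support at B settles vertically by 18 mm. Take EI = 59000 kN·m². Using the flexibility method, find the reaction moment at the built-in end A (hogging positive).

Take the reaction at B as the redundant and release it; the primary structure is a cantilever fixed at A.
Free-end deflection of the primary structure under the applied loading (downward +):
  UDL 29: wL⁴/(8EI) = 91367/EI
  clockwise couple 141 at a = 8.4: M₀a(2L − a)/(2EI) = 9949/EI
  point load 140.5 at a = 6.3: Pa²(3L − a)/(6EI) = 29276/EI
  δ_0 = 130592/EI
Flexibility coefficient — unit upward force at B: δ_{BB} = L³/(3EI) = 666.8/EI.
With EI = 59000 kN·m²: δ_0 = 2.2134 m and δ_{BB} = 0.011302 m/kN.
Compatibility — the beam at B must follow the support down by 0.018 m: δ_0 − R_B·δ_{BB} = 0.018, so R_B = (2.2134 − 0.018)/0.011302 = 194.3 kN.
Moment equilibrium about A: M_A = Σ(load moments about A) − R_B·L = 3328 − 194.3×12.6 = 880.5 kN·m.

M_A = 880.5 kN·m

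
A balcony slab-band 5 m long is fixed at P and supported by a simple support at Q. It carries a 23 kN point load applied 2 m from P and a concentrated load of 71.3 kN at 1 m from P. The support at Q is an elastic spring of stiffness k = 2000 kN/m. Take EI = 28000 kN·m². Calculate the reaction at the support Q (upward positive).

R_Q = 6.569 kN

Remove the prop at Q; the released (primary) structure is a cantilever built in at P.
Deflection at Q on the released cantilever, summing each load's contribution:
  point load 23 at a = 2: Pa²(3L − a)/(6EI) = 199.3/EI
  point load 71.3 at a = 1: Pa²(3L − a)/(6EI) = 166.4/EI
  δ_0 = 365.7/EI
Flexibility coefficient — unit upward force at Q: δ_{QQ} = L³/(3EI) = 41.67/EI.
With EI = 28000 kN·m²: δ_0 = 0.013061 m and δ_{QQ} = 0.001488 m/kN.
Compatibility — the spring shortens by R_Q/k under the reaction it provides: δ_0 − R_Q·δ_{QQ} = R_Q/k. With 1/k = 0.0005 m/kN, R_Q = δ_0 / (δ_{QQ} + 1/k) = 0.013061 / (0.001488 + 0.0005) = 6.569 kN.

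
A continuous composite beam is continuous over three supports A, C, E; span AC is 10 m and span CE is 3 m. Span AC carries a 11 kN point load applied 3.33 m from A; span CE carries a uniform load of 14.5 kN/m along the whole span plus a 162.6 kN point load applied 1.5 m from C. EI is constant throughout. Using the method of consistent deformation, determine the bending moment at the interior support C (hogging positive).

Insert a hinge at C; M_C is the redundant, and each span becomes simply supported.
Discontinuity in slope at C on the released structure — sum the simple-span end rotations:
  span AC: point load 11 at a = 3.33: Pab(L + a)/(6LEI) = 54.28/EI
  span CE: UDL 14.5: wL³/(24EI) = 16.31/EI
  span CE: point load 162.6 at a = 1.5: Pab(L + b)/(6LEI) = 91.46/EI
  relative rotation θ_0 = (54.28 + 107.8)/EI = 162.1/EI
A unit hogging moment at C produces rotation L₁/(3EI) + L₂/(3EI) = 4.333/EI.
Slope continuity at C: θ_0 = M_C·4.333/EI, so M_C = 162.1/4.333 = 37.4 kN·m (hogging).

M_C = 37.4 kN·m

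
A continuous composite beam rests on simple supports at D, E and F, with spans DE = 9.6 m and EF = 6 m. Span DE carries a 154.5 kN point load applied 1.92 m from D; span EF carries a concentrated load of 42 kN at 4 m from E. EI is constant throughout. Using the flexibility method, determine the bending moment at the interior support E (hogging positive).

Release continuity at E by inserting a hinge; the redundant is the internal moment M_E. The primary structure is two simply-supported spans DE and EF.
Discontinuity in slope at E on the released structure — sum the simple-span end rotations:
  span DE: point load 154.5 at a = 1.92: Pab(L + a)/(6LEI) = 455.6/EI
  span EF: point load 42 at a = 4: Pab(L + b)/(6LEI) = 74.67/EI
  relative rotation θ_0 = (455.6 + 74.67)/EI = 530.3/EI
A unit hogging moment at E produces rotation L₁/(3EI) + L₂/(3EI) = 5.2/EI.
Slope continuity at E: θ_0 = M_E·5.2/EI, so M_E = 530.3/5.2 = 102 kN·m (hogging).

M_E = 102 kN·m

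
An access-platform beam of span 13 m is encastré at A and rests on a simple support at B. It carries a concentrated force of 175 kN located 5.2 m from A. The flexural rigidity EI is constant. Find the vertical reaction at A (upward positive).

R_A = 138.6 kN

Remove the prop at B; the released (primary) structure is a cantilever built in at A.
Deflection at B on the released cantilever, summing each load's contribution:
  point load 175 at a = 5.2: Pa²(3L − a)/(6EI) = 26657/EI
Flexibility coefficient — unit upward force at B: δ_{BB} = L³/(3EI) = 732.3/EI.
Compatibility at B: δ_0 − R_B·δ_{BB} = 0, so R_B = 26657/732.3 = 36.4 kN.
Vertical equilibrium: R_A = ΣP − R_B = 175 − 36.4 = 138.6 kN.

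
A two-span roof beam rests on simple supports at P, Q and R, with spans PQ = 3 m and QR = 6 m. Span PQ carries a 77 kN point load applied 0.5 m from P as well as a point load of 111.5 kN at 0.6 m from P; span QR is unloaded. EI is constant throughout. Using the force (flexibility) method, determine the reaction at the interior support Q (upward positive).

Take M_Q as the redundant. Released structure: two simple spans PQ and QR with a hinge at Q.
Rotations at Q on the released spans (each span's end-slope, ×1/EI):
  span PQ: point load 77 at a = 0.5: Pab(L + a)/(6LEI) = 18.72/EI
  span PQ: point load 111.5 at a = 0.6: Pab(L + a)/(6LEI) = 32.11/EI
  relative rotation θ_0 = (50.83 + 0)/EI = 50.83/EI
A unit hogging moment at Q produces rotation L₁/(3EI) + L₂/(3EI) = 3/EI.
Slope continuity at Q: θ_0 = M_Q·3/EI, so M_Q = 50.83/3 = 16.94 kN·m (hogging).
Span PQ, ΣM about P with M_Q applied at Q: R_Q^{PQ}·3 = 105.4 + 16.94, so R_Q^{PQ} = 40.78 kN and R_P = 188.5 − 40.78 = 147.7 kN.
Span QR, ΣM about R: R_Q^{QR}·6 = 0 + 16.94, so R_Q^{QR} = 2.824 kN and R_R = 0 − 2.824 = -2.824 kN.
R_Q = 40.78 + 2.824 = 43.6 kN.

R_Q = 43.6 kN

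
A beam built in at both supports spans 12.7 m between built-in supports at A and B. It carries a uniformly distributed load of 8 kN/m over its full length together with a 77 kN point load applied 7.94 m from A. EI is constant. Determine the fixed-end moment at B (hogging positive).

Take the two fixed-end moments M_A, M_B as redundants; the released structure is the simple span AB.
End rotations of the released simple span under the applied load (×1/EI):
  at A: UDL 8: wL³/(24EI) = 682.8/EI
  at B: UDL 8: wL³/(24EI) = 682.8/EI
  at A: point load 77 at a = 7.94: Pab(L + b)/(6LEI) = 666.8/EI
  at B: point load 77 at a = 7.94: Pab(L + a)/(6LEI) = 788.3/EI
  θ_A0 = 1350/EI,  θ_B0 = 1471/EI
Flexibility coefficients: a unit moment at one end gives L/(3EI) there and L/(6EI) at the far end, so f₁₁ = f₂₂ = 4.233/EI and f₁₂ = f₂₁ = 2.117/EI.
Compatibility — zero rotation at each built-in end:
  4.233 M_A + 2.117 M_B = 1350
  2.117 M_A + 4.233 M_B = 1471
Solving the pair gives M_A = 193.4 kN·m and M_B = 250.8 kN·m (hogging).

M_B = 250.8 kN·m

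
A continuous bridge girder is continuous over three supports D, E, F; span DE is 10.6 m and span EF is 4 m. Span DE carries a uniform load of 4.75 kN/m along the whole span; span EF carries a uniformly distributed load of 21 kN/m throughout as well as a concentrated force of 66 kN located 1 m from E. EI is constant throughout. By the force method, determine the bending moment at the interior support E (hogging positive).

Take M_E as the redundant. Released structure: two simple spans DE and EF with a hinge at E.
End slopes at the hinge E, treating each span as simply supported:
  span DE: UDL 4.75: wL³/(24EI) = 235.7/EI
  span EF: UDL 21: wL³/(24EI) = 56/EI
  span EF: point load 66 at a = 1: Pab(L + b)/(6LEI) = 57.75/EI
  relative rotation θ_0 = (235.7 + 113.8)/EI = 349.5/EI
A unit hogging moment at E produces rotation L₁/(3EI) + L₂/(3EI) = 4.867/EI.
Slope continuity at E: θ_0 = M_E·4.867/EI, so M_E = 349.5/4.867 = 71.81 kN·m (hogging).

M_E = 71.81 kN·m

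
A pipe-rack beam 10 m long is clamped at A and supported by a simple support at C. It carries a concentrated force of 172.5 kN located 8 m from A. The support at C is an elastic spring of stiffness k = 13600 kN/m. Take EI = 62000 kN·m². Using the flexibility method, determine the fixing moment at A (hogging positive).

M_A = 182 kN·m

Choose R_C as the redundant. The primary structure is the cantilever fixed at A.
Primary-structure tip deflection at C by superposition:
  point load 172.5 at a = 8: Pa²(3L − a)/(6EI) = 40480/EI
Tip deflection under a unit load at C: L³/(3EI) = 333.3/EI.
With EI = 62000 kN·m²: δ_0 = 0.6529 m and δ_{CC} = 0.005376 m/kN.
Compatibility — the spring shortens by R_C/k under the reaction it provides: δ_0 − R_C·δ_{CC} = R_C/k. With 1/k = 0.000074 m/kN, R_C = δ_0 / (δ_{CC} + 1/k) = 0.6529 / (0.005376 + 0.000074) = 119.8 kN.
Moment equilibrium about A: M_A = Σ(load moments about A) − R_C·L = 1380 − 119.8×10 = 182 kN·m.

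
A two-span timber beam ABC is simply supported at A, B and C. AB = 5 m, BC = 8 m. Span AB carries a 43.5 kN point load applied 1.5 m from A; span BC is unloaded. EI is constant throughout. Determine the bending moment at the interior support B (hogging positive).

Take M_B as the redundant. Released structure: two simple spans AB and BC with a hinge at B.
Discontinuity in slope at B on the released structure — sum the simple-span end rotations:
  span AB: point load 43.5 at a = 1.5: Pab(L + a)/(6LEI) = 49.48/EI
  relative rotation θ_0 = (49.48 + 0)/EI = 49.48/EI
A unit hogging moment at B produces rotation L₁/(3EI) + L₂/(3EI) = 4.333/EI.
Compatibility: M_B·(L₁+L₂)/(3EI) = θ_0, giving M_B = 11.42 kN·m (hogging).

M_B = 11.42 kN·m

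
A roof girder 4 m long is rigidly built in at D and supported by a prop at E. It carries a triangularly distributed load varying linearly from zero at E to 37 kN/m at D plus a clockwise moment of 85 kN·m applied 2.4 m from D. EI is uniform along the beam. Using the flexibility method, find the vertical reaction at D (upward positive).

R_D = 32.42 kN

Remove the prop at E; the released (primary) structure is a cantilever built in at D.
Deflection at E on the released cantilever, summing each load's contribution:
  triangular load, peak 37 at the fixed end: w₀L⁴/(30EI) = 315.7/EI
  clockwise couple 85 at a = 2.4: M₀a(2L − a)/(2EI) = 571.2/EI
  δ_0 = 886.9/EI
Flexibility coefficient — unit upward force at E: δ_{EE} = L³/(3EI) = 21.33/EI.
The prop prevents deflection at E: R_E = δ_0/δ_{EE} = 886.9/21.33 = 41.58 kN.
Vertical equilibrium: R_D = ΣP − R_E = 74 − 41.58 = 32.42 kN.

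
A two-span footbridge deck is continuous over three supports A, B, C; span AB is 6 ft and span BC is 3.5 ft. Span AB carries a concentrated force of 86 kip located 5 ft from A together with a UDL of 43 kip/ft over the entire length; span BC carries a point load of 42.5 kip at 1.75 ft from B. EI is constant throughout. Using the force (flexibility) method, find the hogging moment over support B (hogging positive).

M_B = 174 kip·ft

Release continuity at B by inserting a hinge; the redundant is the internal moment M_B. The primary structure is two simply-supported spans AB and BC.
Discontinuity in slope at B on the released structure — sum the simple-span end rotations:
  span AB: point load 86 at a = 5: Pab(L + a)/(6LEI) = 131.4/EI
  span AB: UDL 43: wL³/(24EI) = 387/EI
  span BC: point load 42.5 at a = 1.75: Pab(L + b)/(6LEI) = 32.54/EI
  relative rotation θ_0 = (518.4 + 32.54)/EI = 550.9/EI
A unit hogging moment at B produces rotation L₁/(3EI) + L₂/(3EI) = 3.167/EI.
Compatibility: M_B·(L₁+L₂)/(3EI) = θ_0, giving M_B = 174 kip·ft (hogging).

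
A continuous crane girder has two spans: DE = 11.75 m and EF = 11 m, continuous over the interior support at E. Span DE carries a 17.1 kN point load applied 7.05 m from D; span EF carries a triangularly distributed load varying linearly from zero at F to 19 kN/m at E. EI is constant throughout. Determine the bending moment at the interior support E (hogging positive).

Take M_E as the redundant. Released structure: two simple spans DE and EF with a hinge at E.
End slopes at the hinge E, treating each span as simply supported:
  span DE: point load 17.1 at a = 7.05: Pab(L + a)/(6LEI) = 151.1/EI
  span EF: triangular load, peak 19: w₀L³/(45EI) = 562/EI
  relative rotation θ_0 = (151.1 + 562)/EI = 713.1/EI
A unit hogging moment at E produces rotation L₁/(3EI) + L₂/(3EI) = 7.583/EI.
Compatibility: M_E·(L₁+L₂)/(3EI) = θ_0, giving M_E = 94.03 kN·m (hogging).

M_E = 94.03 kN·m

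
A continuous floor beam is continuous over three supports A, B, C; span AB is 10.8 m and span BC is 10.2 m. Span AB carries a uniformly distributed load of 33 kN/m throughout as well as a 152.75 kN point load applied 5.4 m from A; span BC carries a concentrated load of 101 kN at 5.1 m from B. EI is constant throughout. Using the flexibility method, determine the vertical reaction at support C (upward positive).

R_C = 1.447 kN

Insert a hinge at B; M_B is the redundant, and each span becomes simply supported.
Rotations at B on the released spans (each span's end-slope, ×1/EI):
  span AB: UDL 33: wL³/(24EI) = 1732/EI
  span AB: point load 152.75 at a = 5.4: Pab(L + a)/(6LEI) = 1114/EI
  span BC: point load 101 at a = 5.1: Pab(L + b)/(6LEI) = 656.8/EI
  relative rotation θ_0 = (2846 + 656.8)/EI = 3502/EI
A unit hogging moment at B produces rotation L₁/(3EI) + L₂/(3EI) = 7/EI.
Slope continuity at B: θ_0 = M_B·7/EI, so M_B = 3502/7 = 500.3 kN·m (hogging).
Span BC, ΣM about C: R_B^{BC}·10.2 = 515.1 + 500.3, so R_B^{BC} = 99.55 kN and R_C = 101 − 99.55 = 1.447 kN.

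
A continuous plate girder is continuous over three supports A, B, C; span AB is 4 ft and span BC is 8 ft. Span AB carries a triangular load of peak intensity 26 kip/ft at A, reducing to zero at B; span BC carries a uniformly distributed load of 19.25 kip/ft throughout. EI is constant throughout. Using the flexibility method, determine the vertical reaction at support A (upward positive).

R_A = 6.978 kip

Insert a hinge at B; M_B is the redundant, and each span becomes simply supported.
Discontinuity in slope at B on the released structure — sum the simple-span end rotations:
  span AB: triangular load, peak 26: 7w₀L³/(360EI) = 32.36/EI
  span BC: UDL 19.25: wL³/(24EI) = 410.7/EI
  relative rotation θ_0 = (32.36 + 410.7)/EI = 443/EI
A unit hogging moment at B produces rotation L₁/(3EI) + L₂/(3EI) = 4/EI.
Slope continuity at B: θ_0 = M_B·4/EI, so M_B = 443/4 = 110.8 kip·ft (hogging).
Span AB, ΣM about A with M_B applied at B: R_B^{AB}·4 = 69.33 + 110.8, so R_B^{AB} = 45.02 kip and R_A = 52 − 45.02 = 6.978 kip.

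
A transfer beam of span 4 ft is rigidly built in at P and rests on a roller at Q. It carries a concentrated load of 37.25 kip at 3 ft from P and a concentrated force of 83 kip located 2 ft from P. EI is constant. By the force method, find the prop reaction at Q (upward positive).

Take the reaction at Q as the redundant and release it; the primary structure is a cantilever fixed at P.
Deflection at Q on the released cantilever, summing each load's contribution:
  point load 37.25 at a = 3: Pa²(3L − a)/(6EI) = 502.9/EI
  point load 83 at a = 2: Pa²(3L − a)/(6EI) = 553.3/EI
  δ_0 = 1056/EI
Flexibility coefficient — unit upward force at Q: δ_{QQ} = L³/(3EI) = 21.33/EI.
The prop prevents deflection at Q: R_Q = δ_0/δ_{QQ} = 1056/21.33 = 49.51 kip.

R_Q = 49.51 kip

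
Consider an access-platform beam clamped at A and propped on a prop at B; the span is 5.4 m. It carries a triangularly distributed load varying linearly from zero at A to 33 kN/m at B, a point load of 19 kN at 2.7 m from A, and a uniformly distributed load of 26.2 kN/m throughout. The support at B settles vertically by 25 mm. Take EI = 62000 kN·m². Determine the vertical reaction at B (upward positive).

Take the reaction at B as the redundant and release it; the primary structure is a cantilever fixed at A.
Free-end deflection of the primary structure under the applied loading (downward +):
  triangular load, peak 33 at the free end: 11w₀L⁴/(120EI) = 2572/EI
  point load 19 at a = 2.7: Pa²(3L − a)/(6EI) = 311.6/EI
  UDL 26.2: wL⁴/(8EI) = 2785/EI
  δ_0 = 5669/EI
Flexibility coefficient — unit upward force at B: δ_{BB} = L³/(3EI) = 52.49/EI.
With EI = 62000 kN·m²: δ_0 = 0.091429 m and δ_{BB} = 0.000847 m/kN.
Compatibility — the beam at B must follow the support down by 0.025 m: δ_0 − R_B·δ_{BB} = 0.025, so R_B = (0.091429 − 0.025)/0.000847 = 78.47 kN.

R_B = 78.47 kN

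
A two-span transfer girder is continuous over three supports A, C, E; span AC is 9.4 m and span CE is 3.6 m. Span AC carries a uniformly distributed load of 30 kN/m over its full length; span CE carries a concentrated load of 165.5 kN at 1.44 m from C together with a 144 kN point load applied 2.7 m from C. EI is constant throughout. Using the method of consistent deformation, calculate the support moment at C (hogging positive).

Release continuity at C by inserting a hinge; the redundant is the internal moment M_C. The primary structure is two simply-supported spans AC and CE.
Discontinuity in slope at C on the released structure — sum the simple-span end rotations:
  span AC: UDL 30: wL³/(24EI) = 1038/EI
  span CE: point load 165.5 at a = 1.44: Pab(L + b)/(6LEI) = 137.3/EI
  span CE: point load 144 at a = 2.7: Pab(L + b)/(6LEI) = 72.9/EI
  relative rotation θ_0 = (1038 + 210.2)/EI = 1248/EI
A unit hogging moment at C produces rotation L₁/(3EI) + L₂/(3EI) = 4.333/EI.
Slope continuity at C: θ_0 = M_C·4.333/EI, so M_C = 1248/4.333 = 288.1 kN·m (hogging).

M_C = 288.1 kN·m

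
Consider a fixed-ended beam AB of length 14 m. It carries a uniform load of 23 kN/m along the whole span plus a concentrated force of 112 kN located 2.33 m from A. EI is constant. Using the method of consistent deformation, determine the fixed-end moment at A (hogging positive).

M_A = 557 kN·m

Take the two fixed-end moments M_A, M_B as redundants; the released structure is the simple span AB.
Simple-span end rotations at A and B under the given loads:
  at A: UDL 23: wL³/(24EI) = 2630/EI
  at B: UDL 23: wL³/(24EI) = 2630/EI
  at A: point load 112 at a = 2.33: Pab(L + b)/(6LEI) = 930.7/EI
  at B: point load 112 at a = 2.33: Pab(L + a)/(6LEI) = 592/EI
  θ_A0 = 3560/EI,  θ_B0 = 3222/EI
Flexibility coefficients: a unit moment at one end gives L/(3EI) there and L/(6EI) at the far end, so f₁₁ = f₂₂ = 4.667/EI and f₁₂ = f₂₁ = 2.333/EI.
Compatibility — zero rotation at each built-in end:
  4.667 M_A + 2.333 M_B = 3560
  2.333 M_A + 4.667 M_B = 3222
Solving the pair gives M_A = 557 kN·m and M_B = 411.9 kN·m (hogging).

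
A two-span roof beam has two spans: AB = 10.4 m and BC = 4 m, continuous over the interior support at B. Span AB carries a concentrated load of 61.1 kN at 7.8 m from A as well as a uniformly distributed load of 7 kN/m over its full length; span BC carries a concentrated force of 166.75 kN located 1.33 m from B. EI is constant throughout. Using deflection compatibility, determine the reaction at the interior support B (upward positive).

Take M_B as the redundant. Released structure: two simple spans AB and BC with a hinge at B.
Rotations at B on the released spans (each span's end-slope, ×1/EI):
  span AB: point load 61.1 at a = 7.8: Pab(L + a)/(6LEI) = 361.4/EI
  span AB: UDL 7: wL³/(24EI) = 328.1/EI
  span BC: point load 166.75 at a = 1.33: Pab(L + b)/(6LEI) = 164.6/EI
  relative rotation θ_0 = (689.5 + 164.6)/EI = 854.1/EI
A unit hogging moment at B produces rotation L₁/(3EI) + L₂/(3EI) = 4.8/EI.
Compatibility: M_B·(L₁+L₂)/(3EI) = θ_0, giving M_B = 177.9 kN·m (hogging).
Span AB, ΣM about A with M_B applied at B: R_B^{AB}·10.4 = 855.1 + 177.9, so R_B^{AB} = 99.33 kN and R_A = 133.9 − 99.33 = 34.57 kN.
Span BC, ΣM about C: R_B^{BC}·4 = 445.2 + 177.9, so R_B^{BC} = 155.8 kN and R_C = 166.8 − 155.8 = 10.96 kN.
R_B = 99.33 + 155.8 = 255.1 kN.

R_B = 255.1 kN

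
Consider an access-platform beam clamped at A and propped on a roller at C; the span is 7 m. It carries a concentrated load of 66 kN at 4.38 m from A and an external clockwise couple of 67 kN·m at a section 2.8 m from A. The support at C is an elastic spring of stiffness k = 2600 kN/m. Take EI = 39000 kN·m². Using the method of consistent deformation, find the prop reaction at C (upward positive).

R_C = 35.24 kN

Take the reaction at C as the redundant and release it; the primary structure is a cantilever fixed at A.
Free-end deflection of the primary structure under the applied loading (downward +):
  point load 66 at a = 4.38: Pa²(3L − a)/(6EI) = 3507/EI
  clockwise couple 67 at a = 2.8: M₀a(2L − a)/(2EI) = 1051/EI
  δ_0 = 4558/EI
Tip deflection under a unit load at C: L³/(3EI) = 114.3/EI.
With EI = 39000 kN·m²: δ_0 = 0.11687 m and δ_{CC} = 0.002932 m/kN.
Compatibility — the spring shortens by R_C/k under the reaction it provides: δ_0 − R_C·δ_{CC} = R_C/k. With 1/k = 0.000385 m/kN, R_C = δ_0 / (δ_{CC} + 1/k) = 0.11687 / (0.002932 + 0.000385) = 35.24 kN.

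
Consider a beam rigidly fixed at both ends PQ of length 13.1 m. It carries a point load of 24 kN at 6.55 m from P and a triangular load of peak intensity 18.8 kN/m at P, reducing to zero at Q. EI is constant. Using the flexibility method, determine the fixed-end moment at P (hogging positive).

Release both end moments; the primary structure is a simply-supported span PQ with redundants M_P and M_Q.
Simple-span end rotations at P and Q under the given loads:
  at P: point load 24 at a = 6.55: Pab(L + b)/(6LEI) = 257.4/EI
  at Q: point load 24 at a = 6.55: Pab(L + a)/(6LEI) = 257.4/EI
  at P: triangular load, peak 18.8: w₀L³/(45EI) = 939.2/EI
  at Q: triangular load, peak 18.8: 7w₀L³/(360EI) = 821.8/EI
  θ_P0 = 1197/EI,  θ_Q0 = 1079/EI
Flexibility coefficients: a unit moment at one end gives L/(3EI) there and L/(6EI) at the far end, so f₁₁ = f₂₂ = 4.367/EI and f₁₂ = f₂₁ = 2.183/EI.
Compatibility — zero rotation at each built-in end:
  4.367 M_P + 2.183 M_Q = 1197
  2.183 M_P + 4.367 M_Q = 1079
Solving the pair gives M_P = 200.6 kN·m and M_Q = 146.8 kN·m (hogging).

M_P = 200.6 kN·m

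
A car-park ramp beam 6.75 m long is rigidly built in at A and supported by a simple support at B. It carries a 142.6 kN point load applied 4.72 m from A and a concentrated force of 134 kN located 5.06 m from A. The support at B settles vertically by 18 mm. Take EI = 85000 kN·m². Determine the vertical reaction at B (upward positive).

Take the reaction at B as the redundant and release it; the primary structure is a cantilever fixed at A.
Primary-structure tip deflection at B by superposition:
  point load 142.6 at a = 4.72: Pa²(3L − a)/(6EI) = 8223/EI
  point load 134 at a = 5.06: Pa²(3L − a)/(6EI) = 8686/EI
  δ_0 = 16909/EI
Tip deflection under a unit load at B: L³/(3EI) = 102.5/EI.
With EI = 85000 kN·m²: δ_0 = 0.19893 m and δ_{BB} = 0.001206 m/kN.
Compatibility — the beam at B must follow the support down by 0.018 m: δ_0 − R_B·δ_{BB} = 0.018, so R_B = (0.19893 − 0.018)/0.001206 = 150 kN.

R_B = 150 kN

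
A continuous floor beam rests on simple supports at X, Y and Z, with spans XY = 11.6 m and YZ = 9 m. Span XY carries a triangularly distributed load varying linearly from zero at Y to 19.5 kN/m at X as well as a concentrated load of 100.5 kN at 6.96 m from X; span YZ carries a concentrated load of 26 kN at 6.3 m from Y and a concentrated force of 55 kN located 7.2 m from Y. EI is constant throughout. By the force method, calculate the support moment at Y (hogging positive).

M_Y = 246.9 kN·m

Take M_Y as the redundant. Released structure: two simple spans XY and YZ with a hinge at Y.
End slopes at the hinge Y, treating each span as simply supported:
  span XY: triangular load, peak 19.5: 7w₀L³/(360EI) = 591.8/EI
  span XY: point load 100.5 at a = 6.96: Pab(L + a)/(6LEI) = 865.5/EI
  span YZ: point load 26 at a = 6.3: Pab(L + b)/(6LEI) = 95.82/EI
  span YZ: point load 55 at a = 7.2: Pab(L + b)/(6LEI) = 142.6/EI
  relative rotation θ_0 = (1457 + 238.4)/EI = 1696/EI
A unit hogging moment at Y produces rotation L₁/(3EI) + L₂/(3EI) = 6.867/EI.
Slope continuity at Y: θ_0 = M_Y·6.867/EI, so M_Y = 1696/6.867 = 246.9 kN·m (hogging).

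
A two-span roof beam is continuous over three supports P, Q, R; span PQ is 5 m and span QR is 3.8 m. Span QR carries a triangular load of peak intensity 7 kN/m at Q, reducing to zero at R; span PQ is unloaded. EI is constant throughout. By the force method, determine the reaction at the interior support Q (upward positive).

Insert a hinge at Q; M_Q is the redundant, and each span becomes simply supported.
Discontinuity in slope at Q on the released structure — sum the simple-span end rotations:
  span QR: triangular load, peak 7: w₀L³/(45EI) = 8.536/EI
  relative rotation θ_0 = (0 + 8.536)/EI = 8.536/EI
A unit hogging moment at Q produces rotation L₁/(3EI) + L₂/(3EI) = 2.933/EI.
Compatibility: M_Q·(L₁+L₂)/(3EI) = θ_0, giving M_Q = 2.91 kN·m (hogging).
Span PQ, ΣM about P with M_Q applied at Q: R_Q^{PQ}·5 = 0 + 2.91, so R_Q^{PQ} = 0.582 kN and R_P = 0 − 0.582 = -0.582 kN.
Span QR, ΣM about R: R_Q^{QR}·3.8 = 33.69 + 2.91, so R_Q^{QR} = 9.632 kN and R_R = 13.3 − 9.632 = 3.668 kN.
R_Q = 0.582 + 9.632 = 10.21 kN.

R_Q = 10.21 kN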